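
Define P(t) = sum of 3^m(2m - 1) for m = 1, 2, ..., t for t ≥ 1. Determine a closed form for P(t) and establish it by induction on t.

We claim P(t) = 3·3^t(t - 1) + 3 for all t ≥ 1.
For the base case t = 1: P(1) = 3, and the closed form gives 3. They agree.
Suppose the result is true for t = m, so P(m) = 3·3^m(m - 1) + 3.
Then P(m+1) = P(m) + (3^(m + 1)(2m + 1)) = (3·3^m(m - 1) + 3) + (3^(m + 1)(2m + 1)).
Simplifying, P(m+1) = 9·3^m·m + 3 = 3·3^(m+1)((m+1) - 1) + 3,
which is the closed form with t = m+1.
Hence, by induction on t, the claim holds for every t ≥ 1.

P(t) = 3·3^t(t - 1) + 3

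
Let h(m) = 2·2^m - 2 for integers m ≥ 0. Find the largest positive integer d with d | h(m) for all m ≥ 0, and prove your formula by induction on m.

Computing the first values: h(0) = 0 and h(1) = 2; gcd(0, 2) = 2, so d ≤ 2.
We prove 2 | 2·2^m - 2 for all m ≥ 0 by induction on m.
For the base case m = 0: h(0) = 0 = 2·(0), so 2 | h(0).
Suppose the result is true for m = r, i.e. 2 | h(r). Then
h(r+1) = 2·2^(r+1) - 2 = 2·(2·2^r - 2) + 2 = 2·h(r) + 2. The first term is divisible by 2 by the inductive hypothesis, and 2 is divisible by 2. Hence 2 | h(r+1).
Hence, by induction on m, the claim holds for every m ≥ 0.
Therefore the largest such d is 2.

d = 2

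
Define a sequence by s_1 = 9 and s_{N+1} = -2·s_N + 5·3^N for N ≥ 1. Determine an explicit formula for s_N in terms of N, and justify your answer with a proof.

s_N = -3(-2)^N + 3^N

Computing the first terms: s_1 = 9, s_2 = -3, s_3 = 51. This suggests s_N = -3(-2)^N + 3^N.
For the base case N = 1: the formula gives 9 = 9 = s_1.
Inductive step: assume the claim holds for N = k, so s_k = -3(-2)^k + 3^k.
Then s_{k+1} = -2·s_k + 5·3^k = -2·(-3(-2)^k + 3^k) + 5·3^k = -3(-2)^(k + 1) + 3^(k + 1),
which is the claimed formula at N = k+1.
Hence, by induction on N, the claim holds for every N ≥ 1.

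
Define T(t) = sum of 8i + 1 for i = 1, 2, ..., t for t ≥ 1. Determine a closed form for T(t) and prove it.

We claim T(t) = t(4t + 5) for all t ≥ 1.
Base step (t = 1): T(1) = 9, and the closed form gives 9. They agree.
Inductive step: suppose the statement holds for some i ≥ 1, so T(i) = i(4i + 5).
Then T(i+1) = T(i) + (8i + 9) = (i(4i + 5)) + (8i + 9).
Simplifying, T(i+1) = (i + 1)(4i + 9) = (i+1)(4(i+1) + 5),
which is the closed form with t = i+1.
Hence, by induction on t, the claim holds for every t ≥ 1.

T(t) = t(4t + 5)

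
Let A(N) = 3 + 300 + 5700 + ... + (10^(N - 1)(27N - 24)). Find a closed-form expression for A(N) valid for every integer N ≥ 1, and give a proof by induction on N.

A(N) = 3·10^N(N - 1) + 3

We claim A(N) = 3·10^N(N - 1) + 3 for all N ≥ 1.
For the base case N = 1: A(1) = 3, and the closed form gives 3. They agree.
Suppose the result is true for N = p, so A(p) = 3·10^p(p - 1) + 3.
Then A(p+1) = A(p) + (10^p(27p + 3)) = (3·10^p(p - 1) + 3) + (10^p(27p + 3)).
Simplifying, A(p+1) = 30·10^p·p + 3 = 3·10^(p+1)((p+1) - 1) + 3,
which is the closed form with N = p+1.
By the principle of mathematical induction, the result holds for all N ≥ 1.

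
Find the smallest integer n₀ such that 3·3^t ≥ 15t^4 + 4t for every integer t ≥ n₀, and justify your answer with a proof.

At t = 9: 59049 < 98451, so the inequality fails and n₀ ≥ 10. We prove 3·3^t ≥ 15t^4 + 4t for all t ≥ 10.
Base step (t = 10): 3·3^t = 177147 and 15t^4 + 4t = 150040, so 177147 ≥ 150040.
Inductive step: assume the claim holds for t = j, so 3·3^j ≥ 15j^4 + 4j.
Then 3·3^(j + 1) = 3·(3·3^j) ≥ 3·(15j^4 + 4j).
Also, for j ≥ 10 we have 3·(15j^4 + 4j) ≥ 15(j+1)^4 + 4(j+1), since 3·(15j^4 + 4j) − (15(j+1)^4 + 4(j+1)) = 30j^4 - 60j^3 - 90j^2 - 52j - 19, which is nonnegative for all j ≥ 10.
Combining, 3·3^(j + 1) ≥ 15(j+1)^4 + 4(j+1).
By the principle of mathematical induction, the result holds for all t ≥ 10.
Hence the smallest such n₀ is 10.

n₀ = 10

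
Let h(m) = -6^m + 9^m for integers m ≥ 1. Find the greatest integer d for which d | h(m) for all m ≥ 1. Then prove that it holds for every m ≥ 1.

d = 3

Computing the first values: h(1) = 3 and h(2) = 45; gcd(3, 45) = 3, so d ≤ 3.
We prove 3 | -6^m + 9^m for all m ≥ 1 by induction on m.
When m = 1: h(1) = 3 = 3·(1), so 3 | h(1).
Suppose the result is true for m = j, i.e. 3 | h(j). Then
9^{j+1} − 6^{j+1} = 9·9^j − 6·6^j = 9·(9^j − 6^j) + (3)·6^j. The first term is divisible by 3 by the inductive hypothesis, and the second term (3)·6^j is divisible by 3 since 3 | 3. Hence 3 | h(j+1).
By induction, the statement is established for all m ≥ 1.
Therefore the largest such d is 3.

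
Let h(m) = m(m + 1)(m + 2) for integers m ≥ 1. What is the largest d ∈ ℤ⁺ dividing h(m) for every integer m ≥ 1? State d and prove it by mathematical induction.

d = 6

Computing the first values: h(1) = 6 and h(2) = 24; gcd(6, 24) = 6, so d ≤ 6.
We prove 6 | m(m + 1)(m + 2) for all m ≥ 1 by induction on m.
Base case (m = 1): h(1) = 6 = 6·(1), so 6 | h(1).
Inductive step: assume the claim holds for m = p, i.e. 6 | h(p). Then
h(p+1) − h(p) = (p+1)·(p+2)·(p+3) − p·(p+1)·(p+2) = (p+1)·(p+2)·[(p+3) − p] = 3·(p+1)·(p+2). The product of 2 consecutive integers is divisible by (2)! = 2, so h(p+1) − h(p) is divisible by 3·2 = 6. By the inductive hypothesis 6 | h(p), hence 6 | h(p+1).
Hence, by induction on m, the claim holds for every m ≥ 1.
Therefore the largest such d is 6.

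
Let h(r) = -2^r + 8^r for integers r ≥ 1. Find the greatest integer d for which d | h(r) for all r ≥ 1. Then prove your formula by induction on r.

d = 6

Computing the first values: h(1) = 6 and h(2) = 60; gcd(6, 60) = 6, so d ≤ 6.
We prove 6 | -2^r + 8^r for all r ≥ 1 by induction on r.
Base step (r = 1): h(1) = 6 = 6·(1), so 6 | h(1).
For the inductive step, assume it holds for an arbitrary i ≥ 1, i.e. 6 | h(i). Then
8^{i+1} − 2^{i+1} = 8·8^i − 2·2^i = 8·(8^i − 2^i) + (6)·2^i. The first term is divisible by 6 by the inductive hypothesis, and the second term (6)·2^i is divisible by 6 since 6 | 6. Hence 6 | h(i+1).
By induction, the statement is established for all r ≥ 1.
Therefore the largest such d is 6.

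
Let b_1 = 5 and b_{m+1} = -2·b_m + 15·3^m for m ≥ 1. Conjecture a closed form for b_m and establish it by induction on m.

b_m = -(-2)^(m + 1) + 3^(m + 1)

Computing the first terms: b_1 = 5, b_2 = 35, b_3 = 65. This suggests b_m = -(-2)^(m + 1) + 3^(m + 1).
For the base case m = 1: the formula gives 5 = 5 = b_1.
For the inductive step, assume it holds for an arbitrary r ≥ 1, so b_r = -(-2)^(r + 1) + 3^(r + 1).
Then b_{r+1} = -2·b_r + 15·3^r = -2·(-(-2)^(r + 1) + 3^(r + 1)) + 15·3^r = -(-2)^(r + 2) + 3^(r + 2) = -(-2)^((r+1) + 1) + 3^((r+1) + 1),
which is the claimed formula at m = r+1.
Hence, by induction on m, the claim holds for every m ≥ 1.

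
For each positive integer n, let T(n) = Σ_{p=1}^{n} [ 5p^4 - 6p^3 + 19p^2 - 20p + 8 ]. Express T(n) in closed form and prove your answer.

We claim T(n) = n(n^4 + n^3 + 5n^2 - 2n + 1) for all n ≥ 1.
When n = 1: T(1) = 6, and the closed form gives 6. They agree.
Inductive step: suppose the statement holds for some p ≥ 1, so T(p) = p(p^4 + p^3 + 5p^2 - 2p + 1).
Then T(p+1) = T(p) + (5p^4 + 14p^3 + 31p^2 + 20p + 6) = (p(p^4 + p^3 + 5p^2 - 2p + 1)) + (5p^4 + 14p^3 + 31p^2 + 20p + 6).
Simplifying, T(p+1) = (p + 1)(p^4 + 5p^3 + 14p^2 + 15p + 6) = (p+1)((p+1)^4 + (p+1)^3 + 5(p+1)^2 - 2(p+1) + 1),
which is the closed form with n = p+1.
By induction, the statement is established for all n ≥ 1.

T(n) = n(n^4 + n^3 + 5n^2 - 2n + 1)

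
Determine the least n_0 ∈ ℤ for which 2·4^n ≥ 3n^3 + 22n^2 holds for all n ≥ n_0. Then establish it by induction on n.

n_0 = 5

At n = 4: 512 < 544, so the inequality fails and n_0 ≥ 5. We prove 2·4^n ≥ 3n^3 + 22n^2 for all n ≥ 5.
When n = 5: 2·4^n = 2048 and 3n^3 + 22n^2 = 925, so 2048 ≥ 925.
Inductive step: suppose the statement holds for some r ≥ 5, so 2·4^r ≥ 3r^3 + 22r^2.
Then 2·4^(r + 1) = 4·(2·4^r) ≥ 4·(3r^3 + 22r^2).
Also, for r ≥ 5 we have 4·(3r^3 + 22r^2) ≥ 3(r+1)^3 + 22(r+1)^2, since 4·(3r^3 + 22r^2) − (3(r+1)^3 + 22(r+1)^2) = 9r^3 + 57r^2 - 53r - 25, which is nonnegative for all r ≥ 5.
Combining, 2·4^(r + 1) ≥ 3(r+1)^3 + 22(r+1)^2.
This completes the induction.
Hence the smallest such n_0 is 5.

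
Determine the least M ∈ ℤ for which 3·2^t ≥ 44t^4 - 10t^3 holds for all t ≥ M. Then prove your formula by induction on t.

At t = 21: 6291456 < 8464554, so the inequality fails and M ≥ 22. We prove 3·2^t ≥ 44t^4 - 10t^3 for all t ≥ 22.
Base case (t = 22): 3·2^t = 12582912 and 44t^4 - 10t^3 = 10200784, so 12582912 ≥ 10200784.
Suppose the result is true for t = j, so 3·2^j ≥ 44j^4 - 10j^3.
Then 3·2^(j + 1) = 2·(3·2^j) ≥ 2·(44j^4 - 10j^3).
Also, for j ≥ 22 we have 2·(44j^4 - 10j^3) ≥ 44(j+1)^4 - 10(j+1)^3, since 2·(44j^4 - 10j^3) − (44(j+1)^4 - 10(j+1)^3) = 44j^4 - 186j^3 - 234j^2 - 146j - 34, which is nonnegative for all j ≥ 22.
Combining, 3·2^(j + 1) ≥ 44(j+1)^4 - 10(j+1)^3.
By induction, the statement is established for all t ≥ 22.
Hence the smallest such M is 22.

M = 22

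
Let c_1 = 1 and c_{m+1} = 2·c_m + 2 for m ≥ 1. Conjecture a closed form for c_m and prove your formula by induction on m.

Computing the first terms: c_1 = 1, c_2 = 4, c_3 = 10. This suggests c_m = 3·2^(m - 1) - 2.
Base case (m = 1): the formula gives 1 = 1 = c_1.
For the inductive step, assume it holds for an arbitrary k ≥ 1, so c_k = 3·2^(k - 1) - 2.
Then c_{k+1} = 2·c_k + 2 = 2·(3·2^(k - 1) - 2) + 2 = 3·2^k - 2 = 3·2^((k+1) - 1) - 2,
which is the claimed formula at m = k+1.
By the principle of mathematical induction, the result holds for all m ≥ 1.

c_m = 3·2^(m - 1) - 2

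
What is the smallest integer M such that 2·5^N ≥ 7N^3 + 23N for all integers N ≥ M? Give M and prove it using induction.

At N = 3: 250 < 258, so the inequality fails and M ≥ 4. We prove 2·5^N ≥ 7N^3 + 23N for all N ≥ 4.
For the base case N = 4: 2·5^N = 1250 and 7N^3 + 23N = 540, so 1250 ≥ 540.
Inductive step: suppose the statement holds for some i ≥ 4, so 2·5^i ≥ 7i^3 + 23i.
Then 2·5^(i + 1) = 5·(2·5^i) ≥ 5·(7i^3 + 23i).
Also, for i ≥ 4 we have 5·(7i^3 + 23i) ≥ 7(i+1)^3 + 23(i+1), since 5·(7i^3 + 23i) − (7(i+1)^3 + 23(i+1)) = 28i^3 - 21i^2 + 71i - 30, which is nonnegative for all i ≥ 4.
Combining, 2·5^(i + 1) ≥ 7(i+1)^3 + 23(i+1).
This completes the induction.
Hence the smallest such M is 4.

M = 4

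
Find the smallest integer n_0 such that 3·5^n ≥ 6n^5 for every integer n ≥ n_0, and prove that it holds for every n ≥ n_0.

At n = 5: 9375 < 18750, so the inequality fails and n_0 ≥ 6. We prove 3·5^n ≥ 6n^5 for all n ≥ 6.
Base step (n = 6): 3·5^n = 46875 and 6n^5 = 46656, so 46875 ≥ 46656.
For the inductive step, assume it holds for an arbitrary j ≥ 6, so 3·5^j ≥ 6j^5.
Then 3·5^(j + 1) = 5·(3·5^j) ≥ 5·(6j^5).
Also, for j ≥ 6 we have 5·(6j^5) ≥ 6(j+1)^5, since 5 ≥ (1 + 1/j)^5 for all j ≥ 6.
Combining, 3·5^(j + 1) ≥ 6(j+1)^5.
This completes the induction.
Hence the smallest such n_0 is 6.

n_0 = 6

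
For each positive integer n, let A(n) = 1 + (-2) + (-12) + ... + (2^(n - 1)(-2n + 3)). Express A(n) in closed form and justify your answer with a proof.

We claim A(n) = 2^n(-2n + 5) - 5 for all n ≥ 1.
For the base case n = 1: A(1) = 1, and the closed form gives 1. They agree.
For the inductive step, assume it holds for an arbitrary p ≥ 1, so A(p) = 2^p(-2p + 5) - 5.
Then A(p+1) = A(p) + (2^p(-2p + 1)) = (2^p(-2p + 5) - 5) + (2^p(-2p + 1)).
Simplifying, A(p+1) = -4·2^p·p + 6·2^p - 5 = 2^(p+1)(-2(p+1) + 5) - 5,
which is the closed form with n = p+1.
This completes the induction.

A(n) = 2^n(-2n + 5) - 5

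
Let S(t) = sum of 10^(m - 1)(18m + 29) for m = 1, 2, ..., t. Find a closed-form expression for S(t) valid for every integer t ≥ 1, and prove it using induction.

We claim S(t) = 10^t(2t + 3) - 3 for all t ≥ 1.
When t = 1: S(1) = 47, and the closed form gives 47. They agree.
Inductive step: assume the claim holds for t = m, so S(m) = 10^m(2m + 3) - 3.
Then S(m+1) = S(m) + (10^m(18m + 47)) = (10^m(2m + 3) - 3) + (10^m(18m + 47)).
Simplifying, S(m+1) = 20·10^m·m + 50·10^m - 3 = 10^(m+1)(2(m+1) + 3) - 3,
which is the closed form with t = m+1.
This completes the induction.

S(t) = 10^t(2t + 3) - 3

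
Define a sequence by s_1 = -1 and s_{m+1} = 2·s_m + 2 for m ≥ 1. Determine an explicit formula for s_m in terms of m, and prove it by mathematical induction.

Computing the first terms: s_1 = -1, s_2 = 0, s_3 = 2. This suggests s_m = 2^(m - 1) - 2.
Base case (m = 1): the formula gives -1 = -1 = s_1.
Suppose the result is true for m = j, so s_j = 2^(j - 1) - 2.
Then s_{j+1} = 2·s_j + 2 = 2·(2^(j - 1) - 2) + 2 = 2^j - 2 = 2^((j+1) - 1) - 2,
which is the claimed formula at m = j+1.
Hence, by induction on m, the claim holds for every m ≥ 1.

s_m = 2^(m - 1) - 2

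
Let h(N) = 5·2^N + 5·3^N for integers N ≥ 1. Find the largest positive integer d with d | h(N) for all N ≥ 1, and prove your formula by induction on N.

Computing the first values: h(1) = 25 and h(2) = 65; gcd(25, 65) = 5, so d ≤ 5.
We prove 5 | 5·2^N + 5·3^N for all N ≥ 1 by induction on N.
Base step (N = 1): h(1) = 25 = 5·(5), so 5 | h(1).
Suppose the result is true for N = k, i.e. 5 | h(k). Then
h(k+1) − 3·h(k) = (5·2^(k+1) + 5·3^(k+1)) − 3·(5·2^k + 5·3^k) = (5)·2^k·(2 − 3) = (-5)·2^k. Since 5 | h(k) by the inductive hypothesis, 5 | 3·h(k); and 5 | -5 since -5 = 5·-1. Therefore 5 | h(k+1).
Hence, by induction on N, the claim holds for every N ≥ 1.
Therefore the largest such d is 5.

d = 5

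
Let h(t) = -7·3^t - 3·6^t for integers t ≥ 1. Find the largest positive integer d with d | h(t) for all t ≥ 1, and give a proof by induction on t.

d = 3

Computing the first values: h(1) = -39 and h(2) = -171; gcd(-39, -171) = 3, so d ≤ 3.
We prove 3 | -7·3^t - 3·6^t for all t ≥ 1 by induction on t.
When t = 1: h(1) = -39 = 3·(-13), so 3 | h(1).
Inductive step: assume the claim holds for t = j, i.e. 3 | h(j). Then
h(j+1) − 6·h(j) = (-7·3^(j+1) - 3·6^(j+1)) − 6·(-7·3^j - 3·6^j) = (-7)·3^j·(3 − 6) = (21)·3^j. Since 3 | h(j) by the inductive hypothesis, 3 | 6·h(j); and 3 | 21 since 21 = 3·7. Therefore 3 | h(j+1).
Hence, by induction on t, the claim holds for every t ≥ 1.
Therefore the largest such d is 3.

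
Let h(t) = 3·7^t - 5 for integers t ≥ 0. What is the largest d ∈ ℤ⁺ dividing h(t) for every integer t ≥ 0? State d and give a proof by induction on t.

d = 2

Computing the first values: h(0) = -2 and h(1) = 16; gcd(-2, 16) = 2, so d ≤ 2.
We prove 2 | 3·7^t - 5 for all t ≥ 0 by induction on t.
Base case (t = 0): h(0) = -2 = 2·(-1), so 2 | h(0).
For the inductive step, assume it holds for an arbitrary p ≥ 0, i.e. 2 | h(p). Then
h(p+1) = 3·7^(p+1) - 5 = 7·(3·7^p - 5) + 30 = 7·h(p) + 30. The first term is divisible by 2 by the inductive hypothesis, and 30 is divisible by 2. Hence 2 | h(p+1).
By the principle of mathematical induction, the result holds for all t ≥ 0.
Therefore the largest such d is 2.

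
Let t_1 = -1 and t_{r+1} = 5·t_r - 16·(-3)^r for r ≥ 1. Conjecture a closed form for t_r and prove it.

t_r = 2(-3)^r + 5^r

Computing the first terms: t_1 = -1, t_2 = 43, t_3 = 71. This suggests t_r = 2(-3)^r + 5^r.
For the base case r = 1: the formula gives -1 = -1 = t_1.
For the inductive step, assume it holds for an arbitrary j ≥ 1, so t_j = 2(-3)^j + 5^j.
Then t_{j+1} = 5·t_j - 16·(-3)^j = 5·(2(-3)^j + 5^j) - 16·(-3)^j = 2(-3)^(j + 1) + 5^(j + 1),
which is the claimed formula at r = j+1.
By the principle of mathematical induction, the result holds for all r ≥ 1.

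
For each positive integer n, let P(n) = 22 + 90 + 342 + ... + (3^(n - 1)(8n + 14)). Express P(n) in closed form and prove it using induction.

We claim P(n) = 3^n(4n + 5) - 5 for all n ≥ 1.
Base step (n = 1): P(1) = 22, and the closed form gives 22. They agree.
Suppose the result is true for n = k, so P(k) = 3^k(4k + 5) - 5.
Then P(k+1) = P(k) + (3^k(8k + 22)) = (3^k(4k + 5) - 5) + (3^k(8k + 22)).
Simplifying, P(k+1) = 12·3^k·k + 27·3^k - 5 = 3^(k+1)(4(k+1) + 5) - 5,
which is the closed form with n = k+1.
This completes the induction.

P(n) = 3^n(4n + 5) - 5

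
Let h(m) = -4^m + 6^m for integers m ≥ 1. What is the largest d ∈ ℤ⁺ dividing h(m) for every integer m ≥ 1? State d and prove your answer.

Computing the first values: h(1) = 2 and h(2) = 20; gcd(2, 20) = 2, so d ≤ 2.
We prove 2 | -4^m + 6^m for all m ≥ 1 by induction on m.
When m = 1: h(1) = 2 = 2·(1), so 2 | h(1).
For the inductive step, assume it holds for an arbitrary p ≥ 1, i.e. 2 | h(p). Then
6^{p+1} − 4^{p+1} = 6·6^p − 4·4^p = 6·(6^p − 4^p) + (2)·4^p. The first term is divisible by 2 by the inductive hypothesis, and the second term (2)·4^p is divisible by 2 since 2 | 2. Hence 2 | h(p+1).
By induction, the statement is established for all m ≥ 1.
Therefore the largest such d is 2.

d = 2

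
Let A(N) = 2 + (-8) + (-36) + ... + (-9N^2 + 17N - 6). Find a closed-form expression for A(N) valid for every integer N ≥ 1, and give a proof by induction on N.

A(N) = -N(3N^2 - 4N - 1)

We claim A(N) = -N(3N^2 - 4N - 1) for all N ≥ 1.
When N = 1: A(1) = 2, and the closed form gives 2. They agree.
Inductive step: suppose the statement holds for some k ≥ 1, so A(k) = k(-3k^2 + 4k + 1).
Then A(k+1) = A(k) + (-9k^2 - k + 2) = (k(-3k^2 + 4k + 1)) + (-9k^2 - k + 2).
Simplifying, A(k+1) = -(k + 1)(3k^2 + 2k - 2) = -(k+1)(3(k+1)^2 - 4(k+1) - 1),
which is the closed form with N = k+1.
This completes the induction.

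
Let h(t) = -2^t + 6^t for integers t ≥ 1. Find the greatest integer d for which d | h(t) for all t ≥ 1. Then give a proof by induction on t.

d = 4

Computing the first values: h(1) = 4 and h(2) = 32; gcd(4, 32) = 4, so d ≤ 4.
We prove 4 | -2^t + 6^t for all t ≥ 1 by induction on t.
When t = 1: h(1) = 4 = 4·(1), so 4 | h(1).
Suppose the result is true for t = j, i.e. 4 | h(j). Then
6^{j+1} − 2^{j+1} = 6·6^j − 2·2^j = 6·(6^j − 2^j) + (4)·2^j. The first term is divisible by 4 by the inductive hypothesis, and the second term (4)·2^j is divisible by 4 since 4 | 4. Hence 4 | h(j+1).
This completes the induction.
Therefore the largest such d is 4.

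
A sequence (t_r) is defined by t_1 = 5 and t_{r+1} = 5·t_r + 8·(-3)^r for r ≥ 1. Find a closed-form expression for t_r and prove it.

Computing the first terms: t_1 = 5, t_2 = 1, t_3 = 77. This suggests t_r = -(-3)^r + 2·5^(r - 1).
Base step (r = 1): the formula gives 5 = 5 = t_1.
Inductive step: suppose the statement holds for some j ≥ 1, so t_j = -(-3)^j + 2·5^(j - 1).
Then t_{j+1} = 5·t_j + 8·(-3)^j = 5·(-(-3)^j + 2·5^(j - 1)) + 8·(-3)^j = -(-3)^(j + 1) + 2·5^j = -(-3)^(j+1) + 2·5^((j+1) - 1),
which is the claimed formula at r = j+1.
Hence, by induction on r, the claim holds for every r ≥ 1.

t_r = -(-3)^r + 2·5^(r - 1)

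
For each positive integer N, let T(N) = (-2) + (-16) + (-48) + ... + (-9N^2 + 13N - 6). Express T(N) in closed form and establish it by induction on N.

We claim T(N) = -N(3N^2 - 2N + 1) for all N ≥ 1.
Base step (N = 1): T(1) = -2, and the closed form gives -2. They agree.
For the inductive step, assume it holds for an arbitrary i ≥ 1, so T(i) = i(-3i^2 + 2i - 1).
Then T(i+1) = T(i) + (13i - 9(i + 1)^2 + 7) = (i(-3i^2 + 2i - 1)) + (13i - 9(i + 1)^2 + 7).
Simplifying, T(i+1) = -(i + 1)(3i^2 + 4i + 2) = -(i+1)(3(i+1)^2 - 2(i+1) + 1),
which is the closed form with N = i+1.
By induction, the statement is established for all N ≥ 1.

T(N) = -N(3N^2 - 2N + 1)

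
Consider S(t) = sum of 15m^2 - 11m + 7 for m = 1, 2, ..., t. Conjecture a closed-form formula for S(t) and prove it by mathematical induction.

S(t) = t(5t^2 + 2t + 4)

We claim S(t) = t(5t^2 + 2t + 4) for all t ≥ 1.
For the base case t = 1: S(1) = 11, and the closed form gives 11. They agree.
Suppose the result is true for t = m, so S(m) = m(5m^2 + 2m + 4).
Then S(m+1) = S(m) + (15m^2 + 19m + 11) = (m(5m^2 + 2m + 4)) + (15m^2 + 19m + 11).
Simplifying, S(m+1) = (m + 1)(5m^2 + 12m + 11) = (m+1)(5(m+1)^2 + 2(m+1) + 4),
which is the closed form with t = m+1.
By induction, the statement is established for all t ≥ 1.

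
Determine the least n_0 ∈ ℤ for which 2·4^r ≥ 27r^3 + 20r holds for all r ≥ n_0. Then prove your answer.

At r = 5: 2048 < 3475, so the inequality fails and n_0 ≥ 6. We prove 2·4^r ≥ 27r^3 + 20r for all r ≥ 6.
Base case (r = 6): 2·4^r = 8192 and 27r^3 + 20r = 5952, so 8192 ≥ 5952.
For the inductive step, assume it holds for an arbitrary i ≥ 6, so 2·4^i ≥ 27i^3 + 20i.
Then 2·4^(i + 1) = 4·(2·4^i) ≥ 4·(27i^3 + 20i).
Also, for i ≥ 6 we have 4·(27i^3 + 20i) ≥ 27(i+1)^3 + 20(i+1), since 4·(27i^3 + 20i) − (27(i+1)^3 + 20(i+1)) = 81i^3 - 81i^2 - 21i - 47, which is nonnegative for all i ≥ 6.
Combining, 2·4^(i + 1) ≥ 27(i+1)^3 + 20(i+1).
This completes the induction.
Hence the smallest such n_0 is 6.

n_0 = 6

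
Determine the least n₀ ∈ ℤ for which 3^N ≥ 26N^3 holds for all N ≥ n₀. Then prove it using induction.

At N = 8: 6561 < 13312, so the inequality fails and n₀ ≥ 9. We prove 3^N ≥ 26N^3 for all N ≥ 9.
Base step (N = 9): 3^N = 19683 and 26N^3 = 18954, so 19683 ≥ 18954.
Inductive step: suppose the statement holds for some m ≥ 9, so 3^m ≥ 26m^3.
Then 3^(m + 1) = 3·(3^m) ≥ 3·(26m^3).
Also, for m ≥ 9 we have 3·(26m^3) ≥ 26(m+1)^3, since 3 ≥ (1 + 1/m)^3 for all m ≥ 9.
Combining, 3^(m + 1) ≥ 26(m+1)^3.
Hence, by induction on N, the claim holds for every N ≥ 9.
Hence the smallest such n₀ is 9.

n₀ = 9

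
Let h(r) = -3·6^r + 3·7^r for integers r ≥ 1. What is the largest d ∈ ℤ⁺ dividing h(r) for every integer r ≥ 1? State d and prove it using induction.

Computing the first values: h(1) = 3 and h(2) = 39; gcd(3, 39) = 3, so d ≤ 3.
We prove 3 | -3·6^r + 3·7^r for all r ≥ 1 by induction on r.
When r = 1: h(1) = 3 = 3·(1), so 3 | h(1).
For the inductive step, assume it holds for an arbitrary i ≥ 1, i.e. 3 | h(i). Then
h(i+1) − 7·h(i) = (-3·6^(i+1) + 3·7^(i+1)) − 7·(-3·6^i + 3·7^i) = (-3)·6^i·(6 − 7) = (3)·6^i. Since 3 | h(i) by the inductive hypothesis, 3 | 7·h(i); and 3 | 3 since 3 = 3·1. Therefore 3 | h(i+1).
This completes the induction.
Therefore the largest such d is 3.

d = 3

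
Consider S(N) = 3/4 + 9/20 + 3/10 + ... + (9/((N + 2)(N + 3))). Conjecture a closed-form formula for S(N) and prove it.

We claim S(N) = 3N/(N + 3) for all N ≥ 1.
For the base case N = 1: S(1) = 3/4, and the closed form gives 3/4. They agree.
Suppose the result is true for N = m, so S(m) = 3m/(m + 3).
Then S(m+1) = S(m) + (9/((m + 3)(m + 4))) = (3m/(m + 3)) + (9/((m + 3)(m + 4))).
Simplifying, S(m+1) = 3(m + 1)/(m + 4) = 3(m+1)/((m+1) + 3),
which is the closed form with N = m+1.
This completes the induction.

S(N) = 3N/(N + 3)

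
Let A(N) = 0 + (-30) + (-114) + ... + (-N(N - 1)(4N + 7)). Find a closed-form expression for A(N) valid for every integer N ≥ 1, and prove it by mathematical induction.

A(N) = -N(N - 1)(N + 1)(N + 3)

We claim A(N) = -N(N - 1)(N + 1)(N + 3) for all N ≥ 1.
Base step (N = 1): A(1) = 0, and the closed form gives 0. They agree.
Inductive step: assume the claim holds for N = r, so A(r) = r(-r^3 - 3r^2 + r + 3).
Then A(r+1) = A(r) + (-r(r + 1)(4r + 11)) = (r(-r^3 - 3r^2 + r + 3)) + (-r(r + 1)(4r + 11)).
Simplifying, A(r+1) = -r(r + 1)(r + 2)(r + 4) = -(r+1)((r+1) - 1)((r+1) + 1)((r+1) + 3),
which is the closed form with N = r+1.
This completes the induction.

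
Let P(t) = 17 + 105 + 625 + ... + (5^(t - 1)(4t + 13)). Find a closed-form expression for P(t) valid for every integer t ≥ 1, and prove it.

We claim P(t) = 5^t(t + 3) - 3 for all t ≥ 1.
Base case (t = 1): P(1) = 17, and the closed form gives 17. They agree.
Inductive step: assume the claim holds for t = k, so P(k) = 5^k(k + 3) - 3.
Then P(k+1) = P(k) + (5^k(4k + 17)) = (5^k(k + 3) - 3) + (5^k(4k + 17)).
Simplifying, P(k+1) = 5·5^k·k + 20·5^k - 3 = 5^(k+1)((k+1) + 3) - 3,
which is the closed form with t = k+1.
Hence, by induction on t, the claim holds for every t ≥ 1.

P(t) = 5^t(t + 3) - 3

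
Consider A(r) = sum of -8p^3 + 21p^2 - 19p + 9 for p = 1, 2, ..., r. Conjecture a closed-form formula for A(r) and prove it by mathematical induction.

We claim A(r) = -r(2r^3 - 3r^2 + r - 3) for all r ≥ 1.
Base step (r = 1): A(1) = 3, and the closed form gives 3. They agree.
Inductive step: suppose the statement holds for some p ≥ 1, so A(p) = p(-2p^3 + 3p^2 - p + 3).
Then A(p+1) = A(p) + (-8p^3 - 3p^2 - p + 3) = (p(-2p^3 + 3p^2 - p + 3)) + (-8p^3 - 3p^2 - p + 3).
Simplifying, A(p+1) = -(p + 1)(2p^3 + 3p^2 + p - 3) = -(p+1)(2(p+1)^3 - 3(p+1)^2 + (p+1) - 3),
which is the closed form with r = p+1.
This completes the induction.

A(r) = -r(2r^3 - 3r^2 + r - 3)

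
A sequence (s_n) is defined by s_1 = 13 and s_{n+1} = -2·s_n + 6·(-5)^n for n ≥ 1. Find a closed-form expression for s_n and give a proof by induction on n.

Computing the first terms: s_1 = 13, s_2 = -56, s_3 = 262. This suggests s_n = 3(-2)^(n - 1) - 2(-5)^n.
When n = 1: the formula gives 13 = 13 = s_1.
For the inductive step, assume it holds for an arbitrary m ≥ 1, so s_m = 3(-2)^(m - 1) - 2(-5)^m.
Then s_{m+1} = -2·s_m + 6·(-5)^m = -2·(3(-2)^(m - 1) - 2(-5)^m) + 6·(-5)^m = 3(-2)^m - 2(-5)^(m + 1) = 3(-2)^((m+1) - 1) - 2(-5)^(m+1),
which is the claimed formula at n = m+1.
By the principle of mathematical induction, the result holds for all n ≥ 1.

s_n = 3(-2)^(n - 1) - 2(-5)^n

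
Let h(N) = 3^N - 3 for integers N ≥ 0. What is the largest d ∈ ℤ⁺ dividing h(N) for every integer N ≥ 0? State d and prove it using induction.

Computing the first values: h(0) = -2 and h(1) = 0; gcd(-2, 0) = 2, so d ≤ 2.
We prove 2 | 3^N - 3 for all N ≥ 0 by induction on N.
For the base case N = 0: h(0) = -2 = 2·(-1), so 2 | h(0).
Suppose the result is true for N = r, i.e. 2 | h(r). Then
h(r+1) = 3^(r+1) - 3 = 3·(3^r - 3) + 6 = 3·h(r) + 6. The first term is divisible by 2 by the inductive hypothesis, and 6 is divisible by 2. Hence 2 | h(r+1).
Hence, by induction on N, the claim holds for every N ≥ 0.
Therefore the largest such d is 2.

d = 2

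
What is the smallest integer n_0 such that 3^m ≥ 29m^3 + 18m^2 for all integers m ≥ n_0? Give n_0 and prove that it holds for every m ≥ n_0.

At m = 9: 19683 < 22599, so the inequality fails and n_0 ≥ 10. We prove 3^m ≥ 29m^3 + 18m^2 for all m ≥ 10.
Base step (m = 10): 3^m = 59049 and 29m^3 + 18m^2 = 30800, so 59049 ≥ 30800.
For the inductive step, assume it holds for an arbitrary k ≥ 10, so 3^k ≥ 29k^3 + 18k^2.
Then 3^(k + 1) = 3·(3^k) ≥ 3·(29k^3 + 18k^2).
Also, for k ≥ 10 we have 3·(29k^3 + 18k^2) ≥ 29(k+1)^3 + 18(k+1)^2, since 3·(29k^3 + 18k^2) − (29(k+1)^3 + 18(k+1)^2) = 58k^3 - 51k^2 - 123k - 47, which is nonnegative for all k ≥ 10.
Combining, 3^(k + 1) ≥ 29(k+1)^3 + 18(k+1)^2.
Hence, by induction on m, the claim holds for every m ≥ 10.
Hence the smallest such n_0 is 10.

n_0 = 10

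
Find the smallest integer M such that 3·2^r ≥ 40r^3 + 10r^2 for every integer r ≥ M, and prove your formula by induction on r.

At r = 15: 98304 < 137250, so the inequality fails and M ≥ 16. We prove 3·2^r ≥ 40r^3 + 10r^2 for all r ≥ 16.
Base step (r = 16): 3·2^r = 196608 and 40r^3 + 10r^2 = 166400, so 196608 ≥ 166400.
Inductive step: suppose the statement holds for some i ≥ 16, so 3·2^i ≥ 40i^3 + 10i^2.
Then 3·2^(i + 1) = 2·(3·2^i) ≥ 2·(40i^3 + 10i^2).
Also, for i ≥ 16 we have 2·(40i^3 + 10i^2) ≥ 40(i+1)^3 + 10(i+1)^2, since 2·(40i^3 + 10i^2) − (40(i+1)^3 + 10(i+1)^2) = 40i^3 - 110i^2 - 140i - 50, which is nonnegative for all i ≥ 16.
Combining, 3·2^(i + 1) ≥ 40(i+1)^3 + 10(i+1)^2.
This completes the induction.
Hence the smallest such M is 16.

M = 16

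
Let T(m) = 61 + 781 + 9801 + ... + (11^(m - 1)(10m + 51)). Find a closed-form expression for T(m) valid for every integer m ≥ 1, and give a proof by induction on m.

We claim T(m) = 11^m(m + 5) - 5 for all m ≥ 1.
Base case (m = 1): T(1) = 61, and the closed form gives 61. They agree.
Inductive step: suppose the statement holds for some i ≥ 1, so T(i) = 11^i(i + 5) - 5.
Then T(i+1) = T(i) + (11^i(10i + 61)) = (11^i(i + 5) - 5) + (11^i(10i + 61)).
Simplifying, T(i+1) = 11·11^i·i + 66·11^i - 5 = 11^(i+1)((i+1) + 5) - 5,
which is the closed form with m = i+1.
By the principle of mathematical induction, the result holds for all m ≥ 1.

T(m) = 11^m(m + 5) - 5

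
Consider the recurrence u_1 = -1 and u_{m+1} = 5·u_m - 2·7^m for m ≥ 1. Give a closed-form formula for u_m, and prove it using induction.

u_m = 6·5^(m - 1) - 7^m

Computing the first terms: u_1 = -1, u_2 = -19, u_3 = -193. This suggests u_m = 6·5^(m - 1) - 7^m.
Base case (m = 1): the formula gives -1 = -1 = u_1.
Suppose the result is true for m = k, so u_k = 6·5^(k - 1) - 7^k.
Then u_{k+1} = 5·u_k - 2·7^k = 5·(6·5^(k - 1) - 7^k) - 2·7^k = 6·5^k - 7^(k + 1) = 6·5^((k+1) - 1) - 7^(k+1),
which is the claimed formula at m = k+1.
This completes the induction.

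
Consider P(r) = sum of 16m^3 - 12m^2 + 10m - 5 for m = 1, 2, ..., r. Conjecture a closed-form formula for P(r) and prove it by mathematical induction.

We claim P(r) = r(4r^3 + 4r^2 + 3r - 2) for all r ≥ 1.
Base step (r = 1): P(1) = 9, and the closed form gives 9. They agree.
Inductive step: assume the claim holds for r = m, so P(m) = m(4m^3 + 4m^2 + 3m - 2).
Then P(m+1) = P(m) + (16m^3 + 36m^2 + 34m + 9) = (m(4m^3 + 4m^2 + 3m - 2)) + (16m^3 + 36m^2 + 34m + 9).
Simplifying, P(m+1) = (m + 1)(4m^3 + 16m^2 + 23m + 9) = (m+1)(4(m+1)^3 + 4(m+1)^2 + 3(m+1) - 2),
which is the closed form with r = m+1.
Hence, by induction on r, the claim holds for every r ≥ 1.

P(r) = r(4r^3 + 4r^2 + 3r - 2)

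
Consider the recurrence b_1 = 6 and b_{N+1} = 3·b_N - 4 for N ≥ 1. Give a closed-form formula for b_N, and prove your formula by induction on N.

Computing the first terms: b_1 = 6, b_2 = 14, b_3 = 38. This suggests b_N = 4·3^(N - 1) + 2.
When N = 1: the formula gives 6 = 6 = b_1.
Suppose the result is true for N = m, so b_m = 4·3^(m - 1) + 2.
Then b_{m+1} = 3·b_m - 4 = 3·(4·3^(m - 1) + 2) - 4 = 4·3^m + 2 = 4·3^((m+1) - 1) + 2,
which is the claimed formula at N = m+1.
By induction, the statement is established for all N ≥ 1.

b_N = 4·3^(N - 1) + 2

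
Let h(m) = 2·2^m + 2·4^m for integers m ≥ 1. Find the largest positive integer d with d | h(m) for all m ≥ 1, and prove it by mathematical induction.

Computing the first values: h(1) = 12 and h(2) = 40; gcd(12, 40) = 4, so d ≤ 4.
We prove 4 | 2·2^m + 2·4^m for all m ≥ 1 by induction on m.
When m = 1: h(1) = 12 = 4·(3), so 4 | h(1).
Suppose the result is true for m = k, i.e. 4 | h(k). Then
h(k+1) − 4·h(k) = (2·2^(k+1) + 2·4^(k+1)) − 4·(2·2^k + 2·4^k) = (2)·2^k·(2 − 4) = (-4)·2^k. Since 4 | h(k) by the inductive hypothesis, 4 | 4·h(k); and 4 | -4 since -4 = 4·-1. Therefore 4 | h(k+1).
Hence, by induction on m, the claim holds for every m ≥ 1.
Therefore the largest such d is 4.

d = 4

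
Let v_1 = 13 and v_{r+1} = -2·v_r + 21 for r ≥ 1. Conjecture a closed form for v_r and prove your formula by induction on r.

Computing the first terms: v_1 = 13, v_2 = -5, v_3 = 31. This suggests v_r = -3(-2)^r + 7.
Base case (r = 1): the formula gives 13 = 13 = v_1.
For the inductive step, assume it holds for an arbitrary i ≥ 1, so v_i = -3(-2)^i + 7.
Then v_{i+1} = -2·v_i + 21 = -2·(-3(-2)^i + 7) + 21 = -3(-2)^(i + 1) + 7,
which is the claimed formula at r = i+1.
By induction, the statement is established for all r ≥ 1.

v_r = -3(-2)^r + 7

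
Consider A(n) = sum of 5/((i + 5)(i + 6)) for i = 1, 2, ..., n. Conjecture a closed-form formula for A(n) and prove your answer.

We claim A(n) = 5n/(6(n + 6)) for all n ≥ 1.
For the base case n = 1: A(1) = 5/42, and the closed form gives 5/42. They agree.
For the inductive step, assume it holds for an arbitrary i ≥ 1, so A(i) = 5i/(6(i + 6)).
Then A(i+1) = A(i) + (5/((i + 6)(i + 7))) = (5i/(6(i + 6))) + (5/((i + 6)(i + 7))).
Simplifying, A(i+1) = 5(i + 1)/(6(i + 7)) = 5(i+1)/(6((i+1) + 6)),
which is the closed form with n = i+1.
Hence, by induction on n, the claim holds for every n ≥ 1.

A(n) = 5n/(6(n + 6))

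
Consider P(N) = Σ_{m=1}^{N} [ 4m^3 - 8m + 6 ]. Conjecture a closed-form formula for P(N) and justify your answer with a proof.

We claim P(N) = N(N^3 + 2N^2 - 3N + 2) for all N ≥ 1.
When N = 1: P(1) = 2, and the closed form gives 2. They agree.
Inductive step: suppose the statement holds for some m ≥ 1, so P(m) = m(m^3 + 2m^2 - 3m + 2).
Then P(m+1) = P(m) + (-8m + 4(m + 1)^3 - 2) = (m(m^3 + 2m^2 - 3m + 2)) + (-8m + 4(m + 1)^3 - 2).
Simplifying, P(m+1) = (m + 1)(m^3 + 5m^2 + 4m + 2) = (m+1)((m+1)^3 + 2(m+1)^2 - 3(m+1) + 2),
which is the closed form with N = m+1.
By induction, the statement is established for all N ≥ 1.

P(N) = N(N^3 + 2N^2 - 3N + 2)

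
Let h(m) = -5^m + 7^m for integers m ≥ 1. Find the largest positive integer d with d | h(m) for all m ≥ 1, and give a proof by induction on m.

Computing the first values: h(1) = 2 and h(2) = 24; gcd(2, 24) = 2, so d ≤ 2.
We prove 2 | -5^m + 7^m for all m ≥ 1 by induction on m.
Base case (m = 1): h(1) = 2 = 2·(1), so 2 | h(1).
Inductive step: suppose the statement holds for some i ≥ 1, i.e. 2 | h(i). Then
7^{i+1} − 5^{i+1} = 7·7^i − 5·5^i = 7·(7^i − 5^i) + (2)·5^i. The first term is divisible by 2 by the inductive hypothesis, and the second term (2)·5^i is divisible by 2 since 2 | 2. Hence 2 | h(i+1).
This completes the induction.
Therefore the largest such d is 2.

d = 2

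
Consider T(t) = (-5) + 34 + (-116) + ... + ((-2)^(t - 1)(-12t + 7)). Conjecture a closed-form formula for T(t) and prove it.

We claim T(t) = (-2)^t(4t - 1) + 1 for all t ≥ 1.
Base step (t = 1): T(1) = -5, and the closed form gives -5. They agree.
Inductive step: assume the claim holds for t = i, so T(i) = (-2)^i(4i - 1) + 1.
Then T(i+1) = T(i) + ((-2)^i(-12i - 5)) = ((-2)^i(4i - 1) + 1) + ((-2)^i(-12i - 5)).
Simplifying, T(i+1) = -8(-2)^i·i - 6(-2)^i + 1 = (-2)^(i+1)(4(i+1) - 1) + 1,
which is the closed form with t = i+1.
By induction, the statement is established for all t ≥ 1.

T(t) = (-2)^t(4t - 1) + 1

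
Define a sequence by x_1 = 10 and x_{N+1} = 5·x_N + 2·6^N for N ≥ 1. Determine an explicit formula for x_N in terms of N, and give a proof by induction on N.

Computing the first terms: x_1 = 10, x_2 = 62, x_3 = 382. This suggests x_N = -2·5^(N - 1) + 2·6^N.
Base step (N = 1): the formula gives 10 = 10 = x_1.
Inductive step: assume the claim holds for N = k, so x_k = -2·5^(k - 1) + 2·6^k.
Then x_{k+1} = 5·x_k + 2·6^k = 5·(-2·5^(k - 1) + 2·6^k) + 2·6^k = -2·5^k + 2·6^(k + 1) = -2·5^((k+1) - 1) + 2·6^(k+1),
which is the claimed formula at N = k+1.
By induction, the statement is established for all N ≥ 1.

x_N = -2·5^(N - 1) + 2·6^N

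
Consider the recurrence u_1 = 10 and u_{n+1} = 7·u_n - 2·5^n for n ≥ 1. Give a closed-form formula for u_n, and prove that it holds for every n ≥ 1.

u_n = 5^n + 5·7^(n - 1)

Computing the first terms: u_1 = 10, u_2 = 60, u_3 = 370. This suggests u_n = 5^n + 5·7^(n - 1).
Base case (n = 1): the formula gives 10 = 10 = u_1.
For the inductive step, assume it holds for an arbitrary m ≥ 1, so u_m = 5^m + 5·7^(m - 1).
Then u_{m+1} = 7·u_m - 2·5^m = 7·(5^m + 5·7^(m - 1)) - 2·5^m = 5^(m + 1) + 5·7^m = 5^(m+1) + 5·7^((m+1) - 1),
which is the claimed formula at n = m+1.
By the principle of mathematical induction, the result holds for all n ≥ 1.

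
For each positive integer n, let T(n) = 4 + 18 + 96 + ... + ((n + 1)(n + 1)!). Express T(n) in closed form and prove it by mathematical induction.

We claim T(n) = (n + 2)! - 2 for all n ≥ 1.
Base case (n = 1): T(1) = 4, and the closed form gives 4. They agree.
Inductive step: assume the claim holds for n = r, so T(r) = (r + 2)! - 2.
Then T(r+1) = T(r) + ((r + 2)(r + 2)!) = ((r + 2)! - 2) + ((r + 2)(r + 2)!).
Simplifying, T(r+1) = ((r+1) + 2)! - 2,
which is the closed form with n = r+1.
By induction, the statement is established for all n ≥ 1.

T(n) = (n + 2)! - 2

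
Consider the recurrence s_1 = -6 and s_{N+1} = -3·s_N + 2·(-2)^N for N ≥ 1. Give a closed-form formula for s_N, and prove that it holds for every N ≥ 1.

s_N = -(-2)^(N + 1) - 2(-3)^(N - 1)

Computing the first terms: s_1 = -6, s_2 = 14, s_3 = -34. This suggests s_N = -(-2)^(N + 1) - 2(-3)^(N - 1).
Base case (N = 1): the formula gives -6 = -6 = s_1.
Inductive step: suppose the statement holds for some j ≥ 1, so s_j = -(-2)^(j + 1) - 2(-3)^(j - 1).
Then s_{j+1} = -3·s_j + 2·(-2)^j = -3·(-(-2)^(j + 1) - 2(-3)^(j - 1)) + 2·(-2)^j = -(-2)^(j + 2) - 2(-3)^j = -(-2)^((j+1) + 1) - 2(-3)^((j+1) - 1),
which is the claimed formula at N = j+1.
By induction, the statement is established for all N ≥ 1.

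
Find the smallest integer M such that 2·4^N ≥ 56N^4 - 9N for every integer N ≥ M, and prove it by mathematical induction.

M = 9

At N = 8: 131072 < 229304, so the inequality fails and M ≥ 9. We prove 2·4^N ≥ 56N^4 - 9N for all N ≥ 9.
When N = 9: 2·4^N = 524288 and 56N^4 - 9N = 367335, so 524288 ≥ 367335.
For the inductive step, assume it holds for an arbitrary i ≥ 9, so 2·4^i ≥ 56i^4 - 9i.
Then 2·4^(i + 1) = 4·(2·4^i) ≥ 4·(56i^4 - 9i).
Also, for i ≥ 9 we have 4·(56i^4 - 9i) ≥ 56(i+1)^4 - 9(i+1), since 4·(56i^4 - 9i) − (56(i+1)^4 - 9(i+1)) = 168i^4 - 224i^3 - 336i^2 - 251i - 47, which is nonnegative for all i ≥ 9.
Combining, 2·4^(i + 1) ≥ 56(i+1)^4 - 9(i+1).
This completes the induction.
Hence the smallest such M is 9.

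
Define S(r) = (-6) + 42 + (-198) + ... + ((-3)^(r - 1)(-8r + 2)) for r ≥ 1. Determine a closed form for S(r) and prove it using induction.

S(r) = 2(-3)^r·r

We claim S(r) = 2(-3)^r·r for all r ≥ 1.
Base case (r = 1): S(1) = -6, and the closed form gives -6. They agree.
Inductive step: assume the claim holds for r = p, so S(p) = 2(-3)^p·p.
Then S(p+1) = S(p) + ((-3)^p(-8p - 6)) = (2(-3)^p·p) + ((-3)^p(-8p - 6)).
Simplifying, S(p+1) = (-3)^(p + 1)(2p + 2) = 2(-3)^(p+1)·(p+1),
which is the closed form with r = p+1.
Hence, by induction on r, the claim holds for every r ≥ 1.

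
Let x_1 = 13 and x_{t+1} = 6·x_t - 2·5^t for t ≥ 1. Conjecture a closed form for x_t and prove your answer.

Computing the first terms: x_1 = 13, x_2 = 68, x_3 = 358. This suggests x_t = 2·5^t + 3·6^(t - 1).
When t = 1: the formula gives 13 = 13 = x_1.
Suppose the result is true for t = i, so x_i = 2·5^i + 3·6^(i - 1).
Then x_{i+1} = 6·x_i - 2·5^i = 6·(2·5^i + 3·6^(i - 1)) - 2·5^i = 2·5^(i + 1) + 3·6^i = 2·5^(i+1) + 3·6^((i+1) - 1),
which is the claimed formula at t = i+1.
By induction, the statement is established for all t ≥ 1.

x_t = 2·5^t + 3·6^(t - 1)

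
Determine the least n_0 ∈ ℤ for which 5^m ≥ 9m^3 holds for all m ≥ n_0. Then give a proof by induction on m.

At m = 3: 125 < 243, so the inequality fails and n_0 ≥ 4. We prove 5^m ≥ 9m^3 for all m ≥ 4.
For the base case m = 4: 5^m = 625 and 9m^3 = 576, so 625 ≥ 576.
Inductive step: suppose the statement holds for some p ≥ 4, so 5^p ≥ 9p^3.
Then 5^(p + 1) = 5·(5^p) ≥ 5·(9p^3).
Also, for p ≥ 4 we have 5·(9p^3) ≥ 9(p+1)^3, since 5 ≥ (1 + 1/p)^3 for all p ≥ 4.
Combining, 5^(p + 1) ≥ 9(p+1)^3.
By the principle of mathematical induction, the result holds for all m ≥ 4.
Hence the smallest such n_0 is 4.

n_0 = 4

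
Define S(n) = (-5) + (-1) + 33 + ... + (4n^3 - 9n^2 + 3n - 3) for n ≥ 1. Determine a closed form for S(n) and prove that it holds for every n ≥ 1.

S(n) = n(n^3 - n^2 - 2n - 3)

We claim S(n) = n(n^3 - n^2 - 2n - 3) for all n ≥ 1.
Base step (n = 1): S(1) = -5, and the closed form gives -5. They agree.
Inductive step: suppose the statement holds for some r ≥ 1, so S(r) = r(r^3 - r^2 - 2r - 3).
Then S(r+1) = S(r) + (4r^3 + 3r^2 - 3r - 5) = (r(r^3 - r^2 - 2r - 3)) + (4r^3 + 3r^2 - 3r - 5).
Simplifying, S(r+1) = (r + 1)(r^3 + 2r^2 - r - 5) = (r+1)((r+1)^3 - (r+1)^2 - 2(r+1) - 3),
which is the closed form with n = r+1.
By induction, the statement is established for all n ≥ 1.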